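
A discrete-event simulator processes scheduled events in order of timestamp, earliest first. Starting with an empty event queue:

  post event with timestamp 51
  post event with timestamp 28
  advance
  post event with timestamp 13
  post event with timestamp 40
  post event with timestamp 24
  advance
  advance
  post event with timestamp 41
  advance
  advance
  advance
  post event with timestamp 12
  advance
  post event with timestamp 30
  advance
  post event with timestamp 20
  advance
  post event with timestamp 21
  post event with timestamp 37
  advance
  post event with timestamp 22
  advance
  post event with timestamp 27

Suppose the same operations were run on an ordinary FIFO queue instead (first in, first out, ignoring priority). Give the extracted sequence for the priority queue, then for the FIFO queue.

priority queue: 28 → 13 → 24 → 40 → 41 → 51 → 12 → 30 → 20 → 21 → 22; FIFO queue: 51 → 28 → 13 → 40 → 24 → 41 → 12 → 30 → 20 → 21 → 37

insert 51 → {51}
insert 28 → {28, 51}
advance → 28; now {51}
insert 13 → {13, 51}
insert 40 → {13, 40, 51}
insert 24 → {13, 24, 40, 51}
advance → 13; now {24, 40, 51}
advance → 24; now {40, 51}
insert 41 → {40, 41, 51}
advance → 40; now {41, 51}
advance → 41; now {51}
advance → 51; now {}
insert 12 → {12}
advance → 12; now {}
insert 30 → {30}
advance → 30; now {}
insert 20 → {20}
advance → 20; now {}
insert 21 → {21}
insert 37 → {21, 37}
advance → 21; now {37}
insert 22 → {22, 37}
advance → 22; now {37}
insert 27 → {27, 37}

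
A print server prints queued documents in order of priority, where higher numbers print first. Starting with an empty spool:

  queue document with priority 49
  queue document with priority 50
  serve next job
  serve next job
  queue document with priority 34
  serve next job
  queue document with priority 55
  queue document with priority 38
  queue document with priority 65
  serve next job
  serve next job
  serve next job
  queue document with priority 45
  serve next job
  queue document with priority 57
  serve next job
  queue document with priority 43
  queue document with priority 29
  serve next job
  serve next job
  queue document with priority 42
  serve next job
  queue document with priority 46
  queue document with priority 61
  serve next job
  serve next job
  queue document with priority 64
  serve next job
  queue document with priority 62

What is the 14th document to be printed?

insert 49 → {49}
insert 50 → {50, 49}
serve next job → 50; now {49}
serve next job → 49; now {}
insert 34 → {34}
serve next job → 34; now {}
insert 55 → {55}
insert 38 → {55, 38}
insert 65 → {65, 55, 38}
serve next job → 65; now {55, 38}
serve next job → 55; now {38}
serve next job → 38; now {}
insert 45 → {45}
serve next job → 45; now {}
insert 57 → {57}
serve next job → 57; now {}
insert 43 → {43}
insert 29 → {43, 29}
serve next job → 43; now {29}
serve next job → 29; now {}
insert 42 → {42}
serve next job → 42; now {}
insert 46 → {46}
insert 61 → {61, 46}
serve next job → 61; now {46}
serve next job → 46; now {}
insert 64 → {64}
serve next job → 64; now {}
insert 62 → {62}

64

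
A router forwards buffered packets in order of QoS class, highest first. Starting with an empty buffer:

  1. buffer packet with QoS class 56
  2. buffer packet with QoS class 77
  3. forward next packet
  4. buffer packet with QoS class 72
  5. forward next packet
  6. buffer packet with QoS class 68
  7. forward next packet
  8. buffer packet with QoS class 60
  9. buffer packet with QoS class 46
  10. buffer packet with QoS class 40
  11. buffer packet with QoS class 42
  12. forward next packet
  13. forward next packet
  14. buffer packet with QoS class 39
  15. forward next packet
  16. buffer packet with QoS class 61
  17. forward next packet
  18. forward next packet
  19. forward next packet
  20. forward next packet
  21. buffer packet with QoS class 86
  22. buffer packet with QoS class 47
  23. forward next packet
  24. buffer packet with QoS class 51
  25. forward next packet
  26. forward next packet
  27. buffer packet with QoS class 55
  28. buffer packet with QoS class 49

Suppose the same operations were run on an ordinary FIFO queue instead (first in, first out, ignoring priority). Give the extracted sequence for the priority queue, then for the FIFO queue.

priority queue: 77 → 72 → 68 → 60 → 56 → 46 → 61 → 42 → 40 → 39 → 86 → 51 → 47; FIFO queue: 56 → 77 → 72 → 68 → 60 → 46 → 40 → 42 → 39 → 61 → 86 → 47 → 51

insert 56 → {56}
insert 77 → {77, 56}
forward next packet → 77; now {56}
insert 72 → {72, 56}
forward next packet → 72; now {56}
insert 68 → {68, 56}
forward next packet → 68; now {56}
insert 60 → {60, 56}
insert 46 → {60, 56, 46}
insert 40 → {60, 56, 46, 40}
insert 42 → {60, 56, 46, 42, 40}
forward next packet → 60; now {56, 46, 42, 40}
forward next packet → 56; now {46, 42, 40}
insert 39 → {46, 42, 40, 39}
forward next packet → 46; now {42, 40, 39}
insert 61 → {61, 42, 40, 39}
forward next packet → 61; now {42, 40, 39}
forward next packet → 42; now {40, 39}
forward next packet → 40; now {39}
forward next packet → 39; now {}
insert 86 → {86}
insert 47 → {86, 47}
forward next packet → 86; now {47}
insert 51 → {51, 47}
forward next packet → 51; now {47}
forward next packet → 47; now {}
insert 55 → {55}
insert 49 → {55, 49}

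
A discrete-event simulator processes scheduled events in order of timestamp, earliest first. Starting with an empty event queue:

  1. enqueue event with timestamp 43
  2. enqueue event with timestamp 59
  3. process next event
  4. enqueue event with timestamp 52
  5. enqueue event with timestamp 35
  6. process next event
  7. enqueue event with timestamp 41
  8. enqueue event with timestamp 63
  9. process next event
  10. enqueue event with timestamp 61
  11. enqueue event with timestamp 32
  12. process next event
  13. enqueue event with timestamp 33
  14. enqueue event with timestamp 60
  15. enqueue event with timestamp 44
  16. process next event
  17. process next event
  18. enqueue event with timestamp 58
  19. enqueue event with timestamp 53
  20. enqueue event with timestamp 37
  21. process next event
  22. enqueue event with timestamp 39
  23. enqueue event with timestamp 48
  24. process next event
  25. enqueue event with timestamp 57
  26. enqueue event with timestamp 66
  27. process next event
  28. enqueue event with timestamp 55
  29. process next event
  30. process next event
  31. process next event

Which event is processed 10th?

insert 43 → {43}
insert 59 → {43, 59}
process next event → 43; now {59}
insert 52 → {52, 59}
insert 35 → {35, 52, 59}
process next event → 35; now {52, 59}
insert 41 → {41, 52, 59}
insert 63 → {41, 52, 59, 63}
process next event → 41; now {52, 59, 63}
insert 61 → {52, 59, 61, 63}
insert 32 → {32, 52, 59, 61, 63}
process next event → 32; now {52, 59, 61, 63}
insert 33 → {33, 52, 59, 61, 63}
insert 60 → {33, 52, 59, 60, 61, 63}
insert 44 → {33, 44, 52, 59, 60, 61, 63}
process next event → 33; now {44, 52, 59, 60, 61, 63}
process next event → 44; now {52, 59, 60, 61, 63}
insert 58 → {52, 58, 59, 60, 61, 63}
insert 53 → {52, 53, 58, 59, 60, 61, 63}
insert 37 → {37, 52, 53, 58, 59, 60, 61, 63}
process next event → 37; now {52, 53, 58, 59, 60, 61, 63}
insert 39 → {39, 52, 53, 58, 59, 60, 61, 63}
insert 48 → {39, 48, 52, 53, 58, 59, 60, 61, 63}
process next event → 39; now {48, 52, 53, 58, 59, 60, 61, 63}
insert 57 → {48, 52, 53, 57, 58, 59, 60, 61, 63}
insert 66 → {48, 52, 53, 57, 58, 59, 60, 61, 63, 66}
process next event → 48; now {52, 53, 57, 58, 59, 60, 61, 63, 66}
insert 55 → {52, 53, 55, 57, 58, 59, 60, 61, 63, 66}
process next event → 52; now {53, 55, 57, 58, 59, 60, 61, 63, 66}
process next event → 53; now {55, 57, 58, 59, 60, 61, 63, 66}
process next event → 55; now {57, 58, 59, 60, 61, 63, 66}

52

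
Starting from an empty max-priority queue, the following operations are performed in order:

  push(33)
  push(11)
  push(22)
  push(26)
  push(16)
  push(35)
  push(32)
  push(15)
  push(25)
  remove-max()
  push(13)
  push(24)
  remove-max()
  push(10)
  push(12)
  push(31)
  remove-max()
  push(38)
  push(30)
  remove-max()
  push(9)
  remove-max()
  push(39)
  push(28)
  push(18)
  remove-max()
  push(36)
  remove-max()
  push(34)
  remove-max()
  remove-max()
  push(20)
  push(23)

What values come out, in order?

insert 33 → {33}
insert 11 → {33, 11}
insert 22 → {33, 22, 11}
insert 26 → {33, 26, 22, 11}
insert 16 → {33, 26, 22, 16, 11}
insert 35 → {35, 33, 26, 22, 16, 11}
insert 32 → {35, 33, 32, 26, 22, 16, 11}
insert 15 → {35, 33, 32, 26, 22, 16, 15, 11}
insert 25 → {35, 33, 32, 26, 25, 22, 16, 15, 11}
remove-max → 35; now {33, 32, 26, 25, 22, 16, 15, 11}
insert 13 → {33, 32, 26, 25, 22, 16, 15, 13, 11}
insert 24 → {33, 32, 26, 25, 24, 22, 16, 15, 13, 11}
remove-max → 33; now {32, 26, 25, 24, 22, 16, 15, 13, 11}
insert 10 → {32, 26, 25, 24, 22, 16, 15, 13, 11, 10}
insert 12 → {32, 26, 25, 24, 22, 16, 15, 13, 12, 11, 10}
insert 31 → {32, 31, 26, 25, 24, 22, 16, 15, 13, 12, 11, 10}
remove-max → 32; now {31, 26, 25, 24, 22, 16, 15, 13, 12, 11, 10}
insert 38 → {38, 31, 26, 25, 24, 22, 16, 15, 13, 12, 11, 10}
insert 30 → {38, 31, 30, 26, 25, 24, 22, 16, 15, 13, 12, 11, 10}
remove-max → 38; now {31, 30, 26, 25, 24, 22, 16, 15, 13, 12, 11, 10}
insert 9 → {31, 30, 26, 25, 24, 22, 16, 15, 13, 12, 11, 10, 9}
remove-max → 31; now {30, 26, 25, 24, 22, 16, 15, 13, 12, 11, 10, 9}
insert 39 → {39, 30, 26, 25, 24, 22, 16, 15, 13, 12, 11, 10, 9}
insert 28 → {39, 30, 28, 26, 25, 24, 22, 16, 15, 13, 12, 11, 10, 9}
insert 18 → {39, 30, 28, 26, 25, 24, 22, 18, 16, 15, 13, 12, 11, 10, 9}
remove-max → 39; now {30, 28, 26, 25, 24, 22, 18, 16, 15, 13, 12, 11, 10, 9}
insert 36 → {36, 30, 28, 26, 25, 24, 22, 18, 16, 15, 13, 12, 11, 10, 9}
remove-max → 36; now {30, 28, 26, 25, 24, 22, 18, 16, 15, 13, 12, 11, 10, 9}
insert 34 → {34, 30, 28, 26, 25, 24, 22, 18, 16, 15, 13, 12, 11, 10, 9}
remove-max → 34; now {30, 28, 26, 25, 24, 22, 18, 16, 15, 13, 12, 11, 10, 9}
remove-max → 30; now {28, 26, 25, 24, 22, 18, 16, 15, 13, 12, 11, 10, 9}
insert 20 → {28, 26, 25, 24, 22, 20, 18, 16, 15, 13, 12, 11, 10, 9}
insert 23 → {28, 26, 25, 24, 23, 22, 20, 18, 16, 15, 13, 12, 11, 10, 9}

35, 33, 32, 38, 31, 39, 36, 34, 30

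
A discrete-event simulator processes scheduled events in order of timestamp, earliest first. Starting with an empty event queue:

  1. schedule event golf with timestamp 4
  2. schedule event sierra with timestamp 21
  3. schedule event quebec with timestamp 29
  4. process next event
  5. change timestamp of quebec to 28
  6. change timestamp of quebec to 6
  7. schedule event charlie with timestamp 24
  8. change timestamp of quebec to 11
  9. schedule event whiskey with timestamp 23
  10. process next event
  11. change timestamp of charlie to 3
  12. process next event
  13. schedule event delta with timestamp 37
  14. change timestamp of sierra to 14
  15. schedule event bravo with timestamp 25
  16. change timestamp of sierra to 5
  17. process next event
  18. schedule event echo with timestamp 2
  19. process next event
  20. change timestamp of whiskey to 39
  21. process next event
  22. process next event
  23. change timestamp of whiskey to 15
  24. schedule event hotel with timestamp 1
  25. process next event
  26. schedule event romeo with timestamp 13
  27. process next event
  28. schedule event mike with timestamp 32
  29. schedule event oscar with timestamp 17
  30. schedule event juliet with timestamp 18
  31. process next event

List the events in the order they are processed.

[golf, quebec, charlie, sierra, echo, bravo, delta, hotel, romeo, whiskey]

add golf (timestamp 4) → {golf:4}
add sierra (timestamp 21) → {golf:4, sierra:21}
add quebec (timestamp 29) → {golf:4, sierra:21, quebec:29}
process next event → golf; now {sierra:21, quebec:29}
update quebec to timestamp 28 → {sierra:21, quebec:28}
update quebec to timestamp 6 → {quebec:6, sierra:21}
add charlie (timestamp 24) → {quebec:6, sierra:21, charlie:24}
update quebec to timestamp 11 → {quebec:11, sierra:21, charlie:24}
add whiskey (timestamp 23) → {quebec:11, sierra:21, whiskey:23, charlie:24}
process next event → quebec; now {sierra:21, whiskey:23, charlie:24}
update charlie to timestamp 3 → {charlie:3, sierra:21, whiskey:23}
process next event → charlie; now {sierra:21, whiskey:23}
add delta (timestamp 37) → {sierra:21, whiskey:23, delta:37}
update sierra to timestamp 14 → {sierra:14, whiskey:23, delta:37}
add bravo (timestamp 25) → {sierra:14, whiskey:23, bravo:25, delta:37}
update sierra to timestamp 5 → {sierra:5, whiskey:23, bravo:25, delta:37}
process next event → sierra; now {whiskey:23, bravo:25, delta:37}
add echo (timestamp 2) → {echo:2, whiskey:23, bravo:25, delta:37}
process next event → echo; now {whiskey:23, bravo:25, delta:37}
update whiskey to timestamp 39 → {bravo:25, delta:37, whiskey:39}
process next event → bravo; now {delta:37, whiskey:39}
process next event → delta; now {whiskey:39}
update whiskey to timestamp 15 → {whiskey:15}
add hotel (timestamp 1) → {hotel:1, whiskey:15}
process next event → hotel; now {whiskey:15}
add romeo (timestamp 13) → {romeo:13, whiskey:15}
process next event → romeo; now {whiskey:15}
add mike (timestamp 32) → {whiskey:15, mike:32}
add oscar (timestamp 17) → {whiskey:15, oscar:17, mike:32}
add juliet (timestamp 18) → {whiskey:15, oscar:17, juliet:18, mike:32}
process next event → whiskey; now {oscar:17, juliet:18, mike:32}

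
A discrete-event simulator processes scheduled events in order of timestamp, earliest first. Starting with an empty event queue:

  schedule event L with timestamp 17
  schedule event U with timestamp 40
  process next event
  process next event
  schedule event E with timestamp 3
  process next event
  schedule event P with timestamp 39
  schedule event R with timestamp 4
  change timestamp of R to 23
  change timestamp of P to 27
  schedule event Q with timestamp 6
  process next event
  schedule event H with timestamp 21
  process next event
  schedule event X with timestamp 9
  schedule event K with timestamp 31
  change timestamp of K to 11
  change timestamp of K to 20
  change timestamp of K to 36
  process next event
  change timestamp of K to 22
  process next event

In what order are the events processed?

add L (timestamp 17) → {L:17}
add U (timestamp 40) → {L:17, U:40}
process next event → L; now {U:40}
process next event → U; now {}
add E (timestamp 3) → {E:3}
process next event → E; now {}
add P (timestamp 39) → {P:39}
add R (timestamp 4) → {R:4, P:39}
update R to timestamp 23 → {R:23, P:39}
update P to timestamp 27 → {R:23, P:27}
add Q (timestamp 6) → {Q:6, R:23, P:27}
process next event → Q; now {R:23, P:27}
add H (timestamp 21) → {H:21, R:23, P:27}
process next event → H; now {R:23, P:27}
add X (timestamp 9) → {X:9, R:23, P:27}
add K (timestamp 31) → {X:9, R:23, P:27, K:31}
update K to timestamp 11 → {X:9, K:11, R:23, P:27}
update K to timestamp 20 → {X:9, K:20, R:23, P:27}
update K to timestamp 36 → {X:9, R:23, P:27, K:36}
process next event → X; now {R:23, P:27, K:36}
update K to timestamp 22 → {K:22, R:23, P:27}
process next event → K; now {R:23, P:27}

[L, U, E, Q, H, X, K]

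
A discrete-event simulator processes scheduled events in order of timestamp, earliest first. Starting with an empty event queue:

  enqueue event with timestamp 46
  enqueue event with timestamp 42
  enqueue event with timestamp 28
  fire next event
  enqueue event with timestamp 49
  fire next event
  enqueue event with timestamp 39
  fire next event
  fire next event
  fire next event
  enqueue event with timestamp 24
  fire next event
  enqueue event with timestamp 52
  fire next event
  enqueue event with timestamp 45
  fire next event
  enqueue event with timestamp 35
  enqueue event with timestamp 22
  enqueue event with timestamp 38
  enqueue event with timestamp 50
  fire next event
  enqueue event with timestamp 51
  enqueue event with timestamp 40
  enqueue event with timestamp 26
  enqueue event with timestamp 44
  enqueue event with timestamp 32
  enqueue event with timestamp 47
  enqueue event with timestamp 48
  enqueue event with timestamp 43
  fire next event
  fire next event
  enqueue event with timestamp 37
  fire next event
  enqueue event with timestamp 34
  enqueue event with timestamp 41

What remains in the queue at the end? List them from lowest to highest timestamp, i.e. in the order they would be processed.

insert 46 → {46}
insert 42 → {42, 46}
insert 28 → {28, 42, 46}
fire next event → 28; now {42, 46}
insert 49 → {42, 46, 49}
fire next event → 42; now {46, 49}
insert 39 → {39, 46, 49}
fire next event → 39; now {46, 49}
fire next event → 46; now {49}
fire next event → 49; now {}
insert 24 → {24}
fire next event → 24; now {}
insert 52 → {52}
fire next event → 52; now {}
insert 45 → {45}
fire next event → 45; now {}
insert 35 → {35}
insert 22 → {22, 35}
insert 38 → {22, 35, 38}
insert 50 → {22, 35, 38, 50}
fire next event → 22; now {35, 38, 50}
insert 51 → {35, 38, 50, 51}
insert 40 → {35, 38, 40, 50, 51}
insert 26 → {26, 35, 38, 40, 50, 51}
insert 44 → {26, 35, 38, 40, 44, 50, 51}
insert 32 → {26, 32, 35, 38, 40, 44, 50, 51}
insert 47 → {26, 32, 35, 38, 40, 44, 47, 50, 51}
insert 48 → {26, 32, 35, 38, 40, 44, 47, 48, 50, 51}
insert 43 → {26, 32, 35, 38, 40, 43, 44, 47, 48, 50, 51}
fire next event → 26; now {32, 35, 38, 40, 43, 44, 47, 48, 50, 51}
fire next event → 32; now {35, 38, 40, 43, 44, 47, 48, 50, 51}
insert 37 → {35, 37, 38, 40, 43, 44, 47, 48, 50, 51}
fire next event → 35; now {37, 38, 40, 43, 44, 47, 48, 50, 51}
insert 34 → {34, 37, 38, 40, 43, 44, 47, 48, 50, 51}
insert 41 → {34, 37, 38, 40, 41, 43, 44, 47, 48, 50, 51}

[34, 37, 38, 40, 41, 43, 44, 47, 48, 50, 51]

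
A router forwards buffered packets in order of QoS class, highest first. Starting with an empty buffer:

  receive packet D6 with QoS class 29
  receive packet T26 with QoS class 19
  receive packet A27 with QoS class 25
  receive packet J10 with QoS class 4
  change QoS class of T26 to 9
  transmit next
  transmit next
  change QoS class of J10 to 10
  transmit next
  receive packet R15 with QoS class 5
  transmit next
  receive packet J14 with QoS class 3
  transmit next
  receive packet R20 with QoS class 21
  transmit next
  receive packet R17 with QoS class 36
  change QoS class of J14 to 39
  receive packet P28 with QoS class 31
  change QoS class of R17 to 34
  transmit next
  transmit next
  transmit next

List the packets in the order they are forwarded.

D6, A27, J10, T26, R15, R20, J14, R17, P28

add D6 (QoS class 29) → {D6:29}
add T26 (QoS class 19) → {D6:29, T26:19}
add A27 (QoS class 25) → {D6:29, A27:25, T26:19}
add J10 (QoS class 4) → {D6:29, A27:25, T26:19, J10:4}
update T26 to QoS class 9 → {D6:29, A27:25, T26:9, J10:4}
transmit next → D6; now {A27:25, T26:9, J10:4}
transmit next → A27; now {T26:9, J10:4}
update J10 to QoS class 10 → {J10:10, T26:9}
transmit next → J10; now {T26:9}
add R15 (QoS class 5) → {T26:9, R15:5}
transmit next → T26; now {R15:5}
add J14 (QoS class 3) → {R15:5, J14:3}
transmit next → R15; now {J14:3}
add R20 (QoS class 21) → {R20:21, J14:3}
transmit next → R20; now {J14:3}
add R17 (QoS class 36) → {R17:36, J14:3}
update J14 to QoS class 39 → {J14:39, R17:36}
add P28 (QoS class 31) → {J14:39, R17:36, P28:31}
update R17 to QoS class 34 → {J14:39, R17:34, P28:31}
transmit next → J14; now {R17:34, P28:31}
transmit next → R17; now {P28:31}
transmit next → P28; now {}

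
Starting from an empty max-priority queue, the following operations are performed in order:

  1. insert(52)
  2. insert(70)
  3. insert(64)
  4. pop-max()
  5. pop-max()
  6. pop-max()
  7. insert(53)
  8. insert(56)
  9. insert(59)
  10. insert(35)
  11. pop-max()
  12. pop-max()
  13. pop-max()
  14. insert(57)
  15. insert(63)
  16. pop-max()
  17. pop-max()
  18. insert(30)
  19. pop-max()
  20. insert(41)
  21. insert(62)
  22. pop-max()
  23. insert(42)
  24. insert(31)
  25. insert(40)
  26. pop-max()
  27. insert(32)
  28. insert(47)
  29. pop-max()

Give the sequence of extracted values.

70, 64, 52, 59, 56, 53, 63, 57, 35, 62, 42, 47

insert 52 → {52}
insert 70 → {70, 52}
insert 64 → {70, 64, 52}
pop-max → 70; now {64, 52}
pop-max → 64; now {52}
pop-max → 52; now {}
insert 53 → {53}
insert 56 → {56, 53}
insert 59 → {59, 56, 53}
insert 35 → {59, 56, 53, 35}
pop-max → 59; now {56, 53, 35}
pop-max → 56; now {53, 35}
pop-max → 53; now {35}
insert 57 → {57, 35}
insert 63 → {63, 57, 35}
pop-max → 63; now {57, 35}
pop-max → 57; now {35}
insert 30 → {35, 30}
pop-max → 35; now {30}
insert 41 → {41, 30}
insert 62 → {62, 41, 30}
pop-max → 62; now {41, 30}
insert 42 → {42, 41, 30}
insert 31 → {42, 41, 31, 30}
insert 40 → {42, 41, 40, 31, 30}
pop-max → 42; now {41, 40, 31, 30}
insert 32 → {41, 40, 32, 31, 30}
insert 47 → {47, 41, 40, 32, 31, 30}
pop-max → 47; now {41, 40, 32, 31, 30}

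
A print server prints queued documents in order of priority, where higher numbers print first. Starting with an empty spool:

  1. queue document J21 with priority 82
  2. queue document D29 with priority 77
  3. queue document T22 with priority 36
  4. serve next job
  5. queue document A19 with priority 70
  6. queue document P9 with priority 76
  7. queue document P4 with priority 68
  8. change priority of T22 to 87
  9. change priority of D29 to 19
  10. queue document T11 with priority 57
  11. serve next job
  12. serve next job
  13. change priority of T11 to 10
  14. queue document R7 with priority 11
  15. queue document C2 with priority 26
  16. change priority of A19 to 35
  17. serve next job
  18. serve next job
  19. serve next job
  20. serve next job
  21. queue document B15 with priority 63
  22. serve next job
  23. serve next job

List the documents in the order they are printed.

add J21 (priority 82) → {J21:82}
add D29 (priority 77) → {J21:82, D29:77}
add T22 (priority 36) → {J21:82, D29:77, T22:36}
serve next job → J21; now {D29:77, T22:36}
add A19 (priority 70) → {D29:77, A19:70, T22:36}
add P9 (priority 76) → {D29:77, P9:76, A19:70, T22:36}
add P4 (priority 68) → {D29:77, P9:76, A19:70, P4:68, T22:36}
update T22 to priority 87 → {T22:87, D29:77, P9:76, A19:70, P4:68}
update D29 to priority 19 → {T22:87, P9:76, A19:70, P4:68, D29:19}
add T11 (priority 57) → {T22:87, P9:76, A19:70, P4:68, T11:57, D29:19}
serve next job → T22; now {P9:76, A19:70, P4:68, T11:57, D29:19}
serve next job → P9; now {A19:70, P4:68, T11:57, D29:19}
update T11 to priority 10 → {A19:70, P4:68, D29:19, T11:10}
add R7 (priority 11) → {A19:70, P4:68, D29:19, R7:11, T11:10}
add C2 (priority 26) → {A19:70, P4:68, C2:26, D29:19, R7:11, T11:10}
update A19 to priority 35 → {P4:68, A19:35, C2:26, D29:19, R7:11, T11:10}
serve next job → P4; now {A19:35, C2:26, D29:19, R7:11, T11:10}
serve next job → A19; now {C2:26, D29:19, R7:11, T11:10}
serve next job → C2; now {D29:19, R7:11, T11:10}
serve next job → D29; now {R7:11, T11:10}
add B15 (priority 63) → {B15:63, R7:11, T11:10}
serve next job → B15; now {R7:11, T11:10}
serve next job → R7; now {T11:10}

J21 → T22 → P9 → P4 → A19 → C2 → D29 → B15 → R7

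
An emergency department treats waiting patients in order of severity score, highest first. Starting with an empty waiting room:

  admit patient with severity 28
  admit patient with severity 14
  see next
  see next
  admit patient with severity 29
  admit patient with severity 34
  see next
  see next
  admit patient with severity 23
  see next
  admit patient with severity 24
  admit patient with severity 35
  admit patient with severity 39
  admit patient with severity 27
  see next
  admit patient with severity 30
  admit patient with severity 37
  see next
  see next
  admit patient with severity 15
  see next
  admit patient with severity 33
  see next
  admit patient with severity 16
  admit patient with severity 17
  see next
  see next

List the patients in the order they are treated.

28 → 14 → 34 → 29 → 23 → 39 → 37 → 35 → 30 → 33 → 27 → 24

insert 28 → {28}
insert 14 → {28, 14}
see next → 28; now {14}
see next → 14; now {}
insert 29 → {29}
insert 34 → {34, 29}
see next → 34; now {29}
see next → 29; now {}
insert 23 → {23}
see next → 23; now {}
insert 24 → {24}
insert 35 → {35, 24}
insert 39 → {39, 35, 24}
insert 27 → {39, 35, 27, 24}
see next → 39; now {35, 27, 24}
insert 30 → {35, 30, 27, 24}
insert 37 → {37, 35, 30, 27, 24}
see next → 37; now {35, 30, 27, 24}
see next → 35; now {30, 27, 24}
insert 15 → {30, 27, 24, 15}
see next → 30; now {27, 24, 15}
insert 33 → {33, 27, 24, 15}
see next → 33; now {27, 24, 15}
insert 16 → {27, 24, 16, 15}
insert 17 → {27, 24, 17, 16, 15}
see next → 27; now {24, 17, 16, 15}
see next → 24; now {17, 16, 15}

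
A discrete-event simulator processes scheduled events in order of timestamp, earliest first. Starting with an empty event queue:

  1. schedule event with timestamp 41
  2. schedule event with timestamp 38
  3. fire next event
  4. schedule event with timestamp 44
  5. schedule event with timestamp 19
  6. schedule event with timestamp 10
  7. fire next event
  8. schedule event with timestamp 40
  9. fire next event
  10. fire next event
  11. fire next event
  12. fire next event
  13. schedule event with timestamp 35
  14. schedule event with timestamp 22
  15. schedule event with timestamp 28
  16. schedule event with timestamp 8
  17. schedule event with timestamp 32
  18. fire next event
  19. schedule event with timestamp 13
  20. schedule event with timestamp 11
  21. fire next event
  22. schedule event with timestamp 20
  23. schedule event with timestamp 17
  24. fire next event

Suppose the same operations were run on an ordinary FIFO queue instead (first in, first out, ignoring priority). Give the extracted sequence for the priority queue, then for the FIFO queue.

insert 41 → {41}
insert 38 → {38, 41}
fire next event → 38; now {41}
insert 44 → {41, 44}
insert 19 → {19, 41, 44}
insert 10 → {10, 19, 41, 44}
fire next event → 10; now {19, 41, 44}
insert 40 → {19, 40, 41, 44}
fire next event → 19; now {40, 41, 44}
fire next event → 40; now {41, 44}
fire next event → 41; now {44}
fire next event → 44; now {}
insert 35 → {35}
insert 22 → {22, 35}
insert 28 → {22, 28, 35}
insert 8 → {8, 22, 28, 35}
insert 32 → {8, 22, 28, 32, 35}
fire next event → 8; now {22, 28, 32, 35}
insert 13 → {13, 22, 28, 32, 35}
insert 11 → {11, 13, 22, 28, 32, 35}
fire next event → 11; now {13, 22, 28, 32, 35}
insert 20 → {13, 20, 22, 28, 32, 35}
insert 17 → {13, 17, 20, 22, 28, 32, 35}
fire next event → 13; now {17, 20, 22, 28, 32, 35}

priority queue: [38, 10, 19, 40, 41, 44, 8, 11, 13]; FIFO queue: 41 → 38 → 44 → 19 → 10 → 40 → 35 → 22 → 28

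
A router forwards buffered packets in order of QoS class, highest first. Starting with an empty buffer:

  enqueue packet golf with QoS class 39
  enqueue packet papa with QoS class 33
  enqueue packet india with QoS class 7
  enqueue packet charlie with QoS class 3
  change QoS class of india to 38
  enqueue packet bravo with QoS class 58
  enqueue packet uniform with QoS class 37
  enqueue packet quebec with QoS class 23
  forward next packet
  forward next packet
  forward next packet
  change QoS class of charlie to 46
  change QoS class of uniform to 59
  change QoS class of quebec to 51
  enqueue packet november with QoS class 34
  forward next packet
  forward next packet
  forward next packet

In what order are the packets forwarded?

[bravo, golf, india, uniform, quebec, charlie]

add golf (QoS class 39) → {golf:39}
add papa (QoS class 33) → {golf:39, papa:33}
add india (QoS class 7) → {golf:39, papa:33, india:7}
add charlie (QoS class 3) → {golf:39, papa:33, india:7, charlie:3}
update india to QoS class 38 → {golf:39, india:38, papa:33, charlie:3}
add bravo (QoS class 58) → {bravo:58, golf:39, india:38, papa:33, charlie:3}
add uniform (QoS class 37) → {bravo:58, golf:39, india:38, uniform:37, papa:33, charlie:3}
add quebec (QoS class 23) → {bravo:58, golf:39, india:38, uniform:37, papa:33, quebec:23, charlie:3}
forward next packet → bravo; now {golf:39, india:38, uniform:37, papa:33, quebec:23, charlie:3}
forward next packet → golf; now {india:38, uniform:37, papa:33, quebec:23, charlie:3}
forward next packet → india; now {uniform:37, papa:33, quebec:23, charlie:3}
update charlie to QoS class 46 → {charlie:46, uniform:37, papa:33, quebec:23}
update uniform to QoS class 59 → {uniform:59, charlie:46, papa:33, quebec:23}
update quebec to QoS class 51 → {uniform:59, quebec:51, charlie:46, papa:33}
add november (QoS class 34) → {uniform:59, quebec:51, charlie:46, november:34, papa:33}
forward next packet → uniform; now {quebec:51, charlie:46, november:34, papa:33}
forward next packet → quebec; now {charlie:46, november:34, papa:33}
forward next packet → charlie; now {november:34, papa:33}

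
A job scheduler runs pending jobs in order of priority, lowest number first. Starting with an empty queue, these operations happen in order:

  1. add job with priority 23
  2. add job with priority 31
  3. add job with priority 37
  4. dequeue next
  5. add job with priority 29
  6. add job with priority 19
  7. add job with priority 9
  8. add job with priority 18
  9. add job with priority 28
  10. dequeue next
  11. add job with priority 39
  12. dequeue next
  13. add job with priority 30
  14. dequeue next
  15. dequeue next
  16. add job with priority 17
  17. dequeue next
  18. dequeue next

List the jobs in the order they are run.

insert 23 → {23}
insert 31 → {23, 31}
insert 37 → {23, 31, 37}
dequeue next → 23; now {31, 37}
insert 29 → {29, 31, 37}
insert 19 → {19, 29, 31, 37}
insert 9 → {9, 19, 29, 31, 37}
insert 18 → {9, 18, 19, 29, 31, 37}
insert 28 → {9, 18, 19, 28, 29, 31, 37}
dequeue next → 9; now {18, 19, 28, 29, 31, 37}
insert 39 → {18, 19, 28, 29, 31, 37, 39}
dequeue next → 18; now {19, 28, 29, 31, 37, 39}
insert 30 → {19, 28, 29, 30, 31, 37, 39}
dequeue next → 19; now {28, 29, 30, 31, 37, 39}
dequeue next → 28; now {29, 30, 31, 37, 39}
insert 17 → {17, 29, 30, 31, 37, 39}
dequeue next → 17; now {29, 30, 31, 37, 39}
dequeue next → 29; now {30, 31, 37, 39}

23, 9, 18, 19, 28, 17, 29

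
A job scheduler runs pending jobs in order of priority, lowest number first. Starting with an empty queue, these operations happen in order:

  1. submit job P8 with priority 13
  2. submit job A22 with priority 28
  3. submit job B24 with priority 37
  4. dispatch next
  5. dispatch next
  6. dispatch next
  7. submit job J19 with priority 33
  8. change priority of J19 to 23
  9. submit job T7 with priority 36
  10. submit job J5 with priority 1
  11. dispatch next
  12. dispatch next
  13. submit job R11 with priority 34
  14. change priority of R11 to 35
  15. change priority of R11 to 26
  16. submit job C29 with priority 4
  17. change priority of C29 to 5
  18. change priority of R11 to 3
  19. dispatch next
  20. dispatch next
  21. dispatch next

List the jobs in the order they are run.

P8 → A22 → B24 → J5 → J19 → R11 → C29 → T7

add P8 (priority 13) → {P8:13}
add A22 (priority 28) → {P8:13, A22:28}
add B24 (priority 37) → {P8:13, A22:28, B24:37}
dispatch next → P8; now {A22:28, B24:37}
dispatch next → A22; now {B24:37}
dispatch next → B24; now {}
add J19 (priority 33) → {J19:33}
update J19 to priority 23 → {J19:23}
add T7 (priority 36) → {J19:23, T7:36}
add J5 (priority 1) → {J5:1, J19:23, T7:36}
dispatch next → J5; now {J19:23, T7:36}
dispatch next → J19; now {T7:36}
add R11 (priority 34) → {R11:34, T7:36}
update R11 to priority 35 → {R11:35, T7:36}
update R11 to priority 26 → {R11:26, T7:36}
add C29 (priority 4) → {C29:4, R11:26, T7:36}
update C29 to priority 5 → {C29:5, R11:26, T7:36}
update R11 to priority 3 → {R11:3, C29:5, T7:36}
dispatch next → R11; now {C29:5, T7:36}
dispatch next → C29; now {T7:36}
dispatch next → T7; now {}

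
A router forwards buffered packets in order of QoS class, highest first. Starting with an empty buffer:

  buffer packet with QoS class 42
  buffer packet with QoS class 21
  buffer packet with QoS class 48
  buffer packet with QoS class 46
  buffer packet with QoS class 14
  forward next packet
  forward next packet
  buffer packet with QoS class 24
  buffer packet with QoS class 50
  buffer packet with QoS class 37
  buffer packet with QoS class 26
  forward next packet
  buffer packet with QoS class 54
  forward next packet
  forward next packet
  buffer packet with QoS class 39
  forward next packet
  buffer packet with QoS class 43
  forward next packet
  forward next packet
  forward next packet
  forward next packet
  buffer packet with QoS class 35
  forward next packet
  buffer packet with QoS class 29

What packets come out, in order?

insert 42 → {42}
insert 21 → {42, 21}
insert 48 → {48, 42, 21}
insert 46 → {48, 46, 42, 21}
insert 14 → {48, 46, 42, 21, 14}
forward next packet → 48; now {46, 42, 21, 14}
forward next packet → 46; now {42, 21, 14}
insert 24 → {42, 24, 21, 14}
insert 50 → {50, 42, 24, 21, 14}
insert 37 → {50, 42, 37, 24, 21, 14}
insert 26 → {50, 42, 37, 26, 24, 21, 14}
forward next packet → 50; now {42, 37, 26, 24, 21, 14}
insert 54 → {54, 42, 37, 26, 24, 21, 14}
forward next packet → 54; now {42, 37, 26, 24, 21, 14}
forward next packet → 42; now {37, 26, 24, 21, 14}
insert 39 → {39, 37, 26, 24, 21, 14}
forward next packet → 39; now {37, 26, 24, 21, 14}
insert 43 → {43, 37, 26, 24, 21, 14}
forward next packet → 43; now {37, 26, 24, 21, 14}
forward next packet → 37; now {26, 24, 21, 14}
forward next packet → 26; now {24, 21, 14}
forward next packet → 24; now {21, 14}
insert 35 → {35, 21, 14}
forward next packet → 35; now {21, 14}
insert 29 → {29, 21, 14}

48 → 46 → 50 → 54 → 42 → 39 → 43 → 37 → 26 → 24 → 35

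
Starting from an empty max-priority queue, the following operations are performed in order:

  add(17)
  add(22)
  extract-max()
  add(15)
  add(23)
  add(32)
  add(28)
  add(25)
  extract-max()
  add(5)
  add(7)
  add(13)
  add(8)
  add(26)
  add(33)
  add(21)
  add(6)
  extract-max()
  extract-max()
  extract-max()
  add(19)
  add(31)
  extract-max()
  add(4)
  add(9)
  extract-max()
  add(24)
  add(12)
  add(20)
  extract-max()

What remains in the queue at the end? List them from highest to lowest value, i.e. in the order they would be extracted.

23 → 21 → 20 → 19 → 17 → 15 → 13 → 12 → 9 → 8 → 7 → 6 → 5 → 4

insert 17 → {17}
insert 22 → {22, 17}
extract-max → 22; now {17}
insert 15 → {17, 15}
insert 23 → {23, 17, 15}
insert 32 → {32, 23, 17, 15}
insert 28 → {32, 28, 23, 17, 15}
insert 25 → {32, 28, 25, 23, 17, 15}
extract-max → 32; now {28, 25, 23, 17, 15}
insert 5 → {28, 25, 23, 17, 15, 5}
insert 7 → {28, 25, 23, 17, 15, 7, 5}
insert 13 → {28, 25, 23, 17, 15, 13, 7, 5}
insert 8 → {28, 25, 23, 17, 15, 13, 8, 7, 5}
insert 26 → {28, 26, 25, 23, 17, 15, 13, 8, 7, 5}
insert 33 → {33, 28, 26, 25, 23, 17, 15, 13, 8, 7, 5}
insert 21 → {33, 28, 26, 25, 23, 21, 17, 15, 13, 8, 7, 5}
insert 6 → {33, 28, 26, 25, 23, 21, 17, 15, 13, 8, 7, 6, 5}
extract-max → 33; now {28, 26, 25, 23, 21, 17, 15, 13, 8, 7, 6, 5}
extract-max → 28; now {26, 25, 23, 21, 17, 15, 13, 8, 7, 6, 5}
extract-max → 26; now {25, 23, 21, 17, 15, 13, 8, 7, 6, 5}
insert 19 → {25, 23, 21, 19, 17, 15, 13, 8, 7, 6, 5}
insert 31 → {31, 25, 23, 21, 19, 17, 15, 13, 8, 7, 6, 5}
extract-max → 31; now {25, 23, 21, 19, 17, 15, 13, 8, 7, 6, 5}
insert 4 → {25, 23, 21, 19, 17, 15, 13, 8, 7, 6, 5, 4}
insert 9 → {25, 23, 21, 19, 17, 15, 13, 9, 8, 7, 6, 5, 4}
extract-max → 25; now {23, 21, 19, 17, 15, 13, 9, 8, 7, 6, 5, 4}
insert 24 → {24, 23, 21, 19, 17, 15, 13, 9, 8, 7, 6, 5, 4}
insert 12 → {24, 23, 21, 19, 17, 15, 13, 12, 9, 8, 7, 6, 5, 4}
insert 20 → {24, 23, 21, 20, 19, 17, 15, 13, 12, 9, 8, 7, 6, 5, 4}
extract-max → 24; now {23, 21, 20, 19, 17, 15, 13, 12, 9, 8, 7, 6, 5, 4}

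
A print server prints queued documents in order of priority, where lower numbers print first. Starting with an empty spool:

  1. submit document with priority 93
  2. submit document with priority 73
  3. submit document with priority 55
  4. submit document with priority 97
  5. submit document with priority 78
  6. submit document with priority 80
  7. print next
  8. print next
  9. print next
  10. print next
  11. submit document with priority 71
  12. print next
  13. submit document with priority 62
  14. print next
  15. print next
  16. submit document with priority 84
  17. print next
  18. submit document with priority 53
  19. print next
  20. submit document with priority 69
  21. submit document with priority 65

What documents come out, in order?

insert 93 → {93}
insert 73 → {73, 93}
insert 55 → {55, 73, 93}
insert 97 → {55, 73, 93, 97}
insert 78 → {55, 73, 78, 93, 97}
insert 80 → {55, 73, 78, 80, 93, 97}
print next → 55; now {73, 78, 80, 93, 97}
print next → 73; now {78, 80, 93, 97}
print next → 78; now {80, 93, 97}
print next → 80; now {93, 97}
insert 71 → {71, 93, 97}
print next → 71; now {93, 97}
insert 62 → {62, 93, 97}
print next → 62; now {93, 97}
print next → 93; now {97}
insert 84 → {84, 97}
print next → 84; now {97}
insert 53 → {53, 97}
print next → 53; now {97}
insert 69 → {69, 97}
insert 65 → {65, 69, 97}

[55, 73, 78, 80, 71, 62, 93, 84, 53]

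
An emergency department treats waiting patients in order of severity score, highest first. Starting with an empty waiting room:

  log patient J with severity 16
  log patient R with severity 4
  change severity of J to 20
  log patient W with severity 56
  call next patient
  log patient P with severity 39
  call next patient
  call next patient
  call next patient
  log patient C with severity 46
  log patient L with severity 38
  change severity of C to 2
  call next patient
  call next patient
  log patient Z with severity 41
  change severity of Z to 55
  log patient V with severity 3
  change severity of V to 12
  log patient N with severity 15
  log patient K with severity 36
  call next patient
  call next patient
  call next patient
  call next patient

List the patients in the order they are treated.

W → P → J → R → L → C → Z → K → N → V

add J (severity 16) → {J:16}
add R (severity 4) → {J:16, R:4}
update J to severity 20 → {J:20, R:4}
add W (severity 56) → {W:56, J:20, R:4}
call next patient → W; now {J:20, R:4}
add P (severity 39) → {P:39, J:20, R:4}
call next patient → P; now {J:20, R:4}
call next patient → J; now {R:4}
call next patient → R; now {}
add C (severity 46) → {C:46}
add L (severity 38) → {C:46, L:38}
update C to severity 2 → {L:38, C:2}
call next patient → L; now {C:2}
call next patient → C; now {}
add Z (severity 41) → {Z:41}
update Z to severity 55 → {Z:55}
add V (severity 3) → {Z:55, V:3}
update V to severity 12 → {Z:55, V:12}
add N (severity 15) → {Z:55, N:15, V:12}
add K (severity 36) → {Z:55, K:36, N:15, V:12}
call next patient → Z; now {K:36, N:15, V:12}
call next patient → K; now {N:15, V:12}
call next patient → N; now {V:12}
call next patient → V; now {}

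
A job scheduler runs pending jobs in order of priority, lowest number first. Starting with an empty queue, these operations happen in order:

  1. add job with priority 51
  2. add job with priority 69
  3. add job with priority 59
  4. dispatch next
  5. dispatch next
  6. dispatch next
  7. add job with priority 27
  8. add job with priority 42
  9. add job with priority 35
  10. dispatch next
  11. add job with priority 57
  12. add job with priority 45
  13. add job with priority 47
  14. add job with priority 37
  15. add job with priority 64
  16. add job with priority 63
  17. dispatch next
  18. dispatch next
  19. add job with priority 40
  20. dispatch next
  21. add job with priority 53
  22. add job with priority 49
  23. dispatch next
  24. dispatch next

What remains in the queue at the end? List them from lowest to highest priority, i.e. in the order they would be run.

insert 51 → {51}
insert 69 → {51, 69}
insert 59 → {51, 59, 69}
dispatch next → 51; now {59, 69}
dispatch next → 59; now {69}
dispatch next → 69; now {}
insert 27 → {27}
insert 42 → {27, 42}
insert 35 → {27, 35, 42}
dispatch next → 27; now {35, 42}
insert 57 → {35, 42, 57}
insert 45 → {35, 42, 45, 57}
insert 47 → {35, 42, 45, 47, 57}
insert 37 → {35, 37, 42, 45, 47, 57}
insert 64 → {35, 37, 42, 45, 47, 57, 64}
insert 63 → {35, 37, 42, 45, 47, 57, 63, 64}
dispatch next → 35; now {37, 42, 45, 47, 57, 63, 64}
dispatch next → 37; now {42, 45, 47, 57, 63, 64}
insert 40 → {40, 42, 45, 47, 57, 63, 64}
dispatch next → 40; now {42, 45, 47, 57, 63, 64}
insert 53 → {42, 45, 47, 53, 57, 63, 64}
insert 49 → {42, 45, 47, 49, 53, 57, 63, 64}
dispatch next → 42; now {45, 47, 49, 53, 57, 63, 64}
dispatch next → 45; now {47, 49, 53, 57, 63, 64}

47 → 49 → 53 → 57 → 63 → 64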